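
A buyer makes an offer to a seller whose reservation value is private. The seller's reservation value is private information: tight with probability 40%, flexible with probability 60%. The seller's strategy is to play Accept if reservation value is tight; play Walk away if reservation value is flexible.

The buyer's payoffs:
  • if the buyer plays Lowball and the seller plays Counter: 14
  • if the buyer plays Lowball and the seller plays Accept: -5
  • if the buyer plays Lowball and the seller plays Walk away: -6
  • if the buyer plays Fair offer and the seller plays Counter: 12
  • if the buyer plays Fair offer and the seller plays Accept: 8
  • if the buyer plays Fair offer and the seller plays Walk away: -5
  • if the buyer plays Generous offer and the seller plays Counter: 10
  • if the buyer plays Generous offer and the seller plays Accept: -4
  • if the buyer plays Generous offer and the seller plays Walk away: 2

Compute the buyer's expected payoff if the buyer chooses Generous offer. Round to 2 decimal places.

-0.40

Take the expectation over the seller's reservation value, weighting each type's action by its prior probability.
E[Generous offer] = 0.4·(-4) + 0.6·2 = (-1.6) + 1.2 = -0.4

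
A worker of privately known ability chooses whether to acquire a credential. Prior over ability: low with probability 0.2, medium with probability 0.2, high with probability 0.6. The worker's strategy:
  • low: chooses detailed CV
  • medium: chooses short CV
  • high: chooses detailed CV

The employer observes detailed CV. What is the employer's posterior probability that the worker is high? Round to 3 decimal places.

0.750

P(detailed CV) = 0.2·1 + 0.2·0 + 0.6·1 = 0.8
P(high | detailed CV) = (0.6·1) / 0.8 = 0.6 / 0.8 = 0.75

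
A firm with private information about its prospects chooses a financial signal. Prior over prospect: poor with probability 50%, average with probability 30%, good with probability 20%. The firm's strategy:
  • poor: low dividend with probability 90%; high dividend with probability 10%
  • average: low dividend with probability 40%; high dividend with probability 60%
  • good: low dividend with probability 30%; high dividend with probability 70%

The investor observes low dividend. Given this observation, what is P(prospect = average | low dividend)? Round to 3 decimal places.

0.190

Apply Bayes' rule using the sender's strategy as the likelihood.
P(low dividend) = 0.5·0.9 + 0.3·0.4 + 0.2·0.3 = 0.63
P(average | low dividend) = (0.3·0.4) / 0.63 = 0.12 / 0.63 = 0.190476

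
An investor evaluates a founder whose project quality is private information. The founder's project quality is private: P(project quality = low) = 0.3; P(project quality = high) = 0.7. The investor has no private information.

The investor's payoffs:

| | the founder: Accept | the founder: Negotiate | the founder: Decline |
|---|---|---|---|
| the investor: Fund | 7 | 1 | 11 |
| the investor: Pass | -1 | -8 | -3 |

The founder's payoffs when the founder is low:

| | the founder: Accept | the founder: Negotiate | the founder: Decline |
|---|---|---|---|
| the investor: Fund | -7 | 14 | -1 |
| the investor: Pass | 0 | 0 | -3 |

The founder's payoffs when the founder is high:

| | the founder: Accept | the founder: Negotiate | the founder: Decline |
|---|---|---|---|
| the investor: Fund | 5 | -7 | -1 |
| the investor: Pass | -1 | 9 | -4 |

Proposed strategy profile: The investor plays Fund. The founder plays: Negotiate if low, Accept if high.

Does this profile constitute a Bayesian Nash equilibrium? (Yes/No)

A profile is a BNE iff every type of every player is best-responding given beliefs about the other side.
The investor plays Fund: E[Fund] = 0.3·(1) + 0.7·(7) = 5.2; E[Pass] = -3.1. Best-responding. ✓
The founder (project quality low), facing Fund: Accept gives -7, Negotiate gives 14, Decline gives -1. Proposed Negotiate is best. ✓
The founder (project quality high), facing Fund: Accept gives 5, Negotiate gives -7, Decline gives -1. Proposed Accept is best. ✓

Yes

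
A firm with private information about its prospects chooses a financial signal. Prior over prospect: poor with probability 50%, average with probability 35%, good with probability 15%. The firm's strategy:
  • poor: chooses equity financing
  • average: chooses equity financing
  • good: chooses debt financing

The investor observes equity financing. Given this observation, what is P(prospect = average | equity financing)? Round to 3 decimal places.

Apply Bayes' rule using the sender's strategy as the likelihood.
P(equity financing) = 0.5·1 + 0.35·1 + 0.15·0 = 0.85
P(average | equity financing) = (0.35·1) / 0.85 = 0.35 / 0.85 = 0.411765

0.412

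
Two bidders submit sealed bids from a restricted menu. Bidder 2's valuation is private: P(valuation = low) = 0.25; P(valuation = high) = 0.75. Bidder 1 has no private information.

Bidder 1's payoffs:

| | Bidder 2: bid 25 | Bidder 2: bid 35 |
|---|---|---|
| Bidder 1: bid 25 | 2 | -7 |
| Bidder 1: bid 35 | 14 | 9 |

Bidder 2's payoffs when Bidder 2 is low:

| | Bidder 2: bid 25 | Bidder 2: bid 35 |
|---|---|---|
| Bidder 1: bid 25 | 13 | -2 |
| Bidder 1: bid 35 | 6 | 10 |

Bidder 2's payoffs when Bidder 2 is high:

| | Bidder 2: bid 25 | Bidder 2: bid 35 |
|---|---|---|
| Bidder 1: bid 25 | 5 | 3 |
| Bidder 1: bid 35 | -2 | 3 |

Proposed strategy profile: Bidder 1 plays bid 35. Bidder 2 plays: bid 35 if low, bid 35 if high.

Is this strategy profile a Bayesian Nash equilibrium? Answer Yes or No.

Yes

Bidder 1 plays bid 35: E[bid 35] = 0.25·(9) + 0.75·(9) = 9; E[bid 25] = -7. Best-responding. ✓
Bidder 2 (valuation low), facing bid 35: bid 25 gives 6, bid 35 gives 10. Proposed bid 35 is best. ✓
Bidder 2 (valuation high), facing bid 35: bid 25 gives -2, bid 35 gives 3. Proposed bid 35 is best. ✓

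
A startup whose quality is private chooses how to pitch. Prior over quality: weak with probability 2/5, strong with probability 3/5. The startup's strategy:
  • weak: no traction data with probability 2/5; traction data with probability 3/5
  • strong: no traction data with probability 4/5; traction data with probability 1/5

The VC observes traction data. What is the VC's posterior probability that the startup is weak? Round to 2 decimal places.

P(traction data) = (2/5)·(3/5) + (3/5)·(1/5) = 9/25
P(weak | traction data) = ((2/5)·(3/5)) / (9/25) = (6/25) / (9/25) = 2/3

0.67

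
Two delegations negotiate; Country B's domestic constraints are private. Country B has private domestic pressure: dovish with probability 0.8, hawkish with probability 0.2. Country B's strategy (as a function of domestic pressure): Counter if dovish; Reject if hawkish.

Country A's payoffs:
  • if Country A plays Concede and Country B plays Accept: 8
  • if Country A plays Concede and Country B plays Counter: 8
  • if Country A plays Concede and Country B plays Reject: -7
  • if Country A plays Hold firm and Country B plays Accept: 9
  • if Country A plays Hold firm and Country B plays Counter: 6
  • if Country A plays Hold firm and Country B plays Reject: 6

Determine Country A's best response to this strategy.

Hold firm

E[Concede] = 0.8·(8) + 0.2·(-7) = 5
E[Hold firm] = 0.8·(6) + 0.2·(6) = 6
Best response: Hold firm (6 is the largest).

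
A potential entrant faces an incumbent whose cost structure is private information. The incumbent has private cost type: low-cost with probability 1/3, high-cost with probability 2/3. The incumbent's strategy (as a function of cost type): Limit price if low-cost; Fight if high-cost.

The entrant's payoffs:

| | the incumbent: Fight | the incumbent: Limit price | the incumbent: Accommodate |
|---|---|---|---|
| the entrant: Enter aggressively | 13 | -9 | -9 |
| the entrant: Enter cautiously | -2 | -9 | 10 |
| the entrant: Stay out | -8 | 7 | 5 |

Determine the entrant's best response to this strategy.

Enter aggressively

E[Enter aggressively] = 1/3·(-9) + 2/3·(13) = 17/3
E[Enter cautiously] = 1/3·(-9) + 2/3·(-2) = -13/3
E[Stay out] = 1/3·(7) + 2/3·(-8) = -3
Best response: Enter aggressively (17/3 is the largest).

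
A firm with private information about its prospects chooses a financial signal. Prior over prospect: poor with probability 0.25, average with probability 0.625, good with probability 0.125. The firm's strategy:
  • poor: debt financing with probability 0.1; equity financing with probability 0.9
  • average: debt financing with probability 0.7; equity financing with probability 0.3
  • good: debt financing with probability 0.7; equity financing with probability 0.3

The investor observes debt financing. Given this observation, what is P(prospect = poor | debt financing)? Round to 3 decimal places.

0.045

P(debt financing) = 0.25·0.1 + 0.625·0.7 + 0.125·0.7 = 0.55
P(poor | debt financing) = (0.25·0.1) / 0.55 = 0.025 / 0.55 = 0.0454545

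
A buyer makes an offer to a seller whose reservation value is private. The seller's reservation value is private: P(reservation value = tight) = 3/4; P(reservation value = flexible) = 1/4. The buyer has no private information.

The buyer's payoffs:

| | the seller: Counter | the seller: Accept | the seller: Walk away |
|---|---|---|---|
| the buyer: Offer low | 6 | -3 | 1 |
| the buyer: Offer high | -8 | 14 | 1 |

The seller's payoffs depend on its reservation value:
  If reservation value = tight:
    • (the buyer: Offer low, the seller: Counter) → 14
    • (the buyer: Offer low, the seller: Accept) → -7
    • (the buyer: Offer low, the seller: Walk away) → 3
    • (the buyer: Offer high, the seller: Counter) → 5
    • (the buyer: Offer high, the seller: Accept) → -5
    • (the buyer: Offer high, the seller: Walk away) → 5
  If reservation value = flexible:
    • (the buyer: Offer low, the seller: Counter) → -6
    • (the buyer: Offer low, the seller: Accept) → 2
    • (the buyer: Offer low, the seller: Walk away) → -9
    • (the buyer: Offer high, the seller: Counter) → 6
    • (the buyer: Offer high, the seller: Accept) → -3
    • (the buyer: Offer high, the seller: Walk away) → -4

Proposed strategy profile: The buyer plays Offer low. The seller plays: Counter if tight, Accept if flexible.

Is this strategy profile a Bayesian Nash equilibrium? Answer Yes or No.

The buyer plays Offer low: E[Offer low] = 3/4·(6) + 1/4·(-3) = 15/4; E[Offer high] = -5/2. Best-responding. ✓
The seller (reservation value tight), facing Offer low: Counter gives 14, Accept gives -7, Walk away gives 3. Proposed Counter is best. ✓
The seller (reservation value flexible), facing Offer low: Counter gives -6, Accept gives 2, Walk away gives -9. Proposed Accept is best. ✓

Yes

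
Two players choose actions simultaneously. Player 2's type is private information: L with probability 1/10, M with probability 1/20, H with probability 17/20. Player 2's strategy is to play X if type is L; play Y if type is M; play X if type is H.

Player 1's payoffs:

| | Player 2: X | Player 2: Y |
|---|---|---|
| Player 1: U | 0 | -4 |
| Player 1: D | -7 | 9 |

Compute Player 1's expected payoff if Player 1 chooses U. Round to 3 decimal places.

E[U] = 1/10·0 + 1/20·(-4) + 17/20·0 = 0 + (-1/5) + 0 = -1/5

-0.200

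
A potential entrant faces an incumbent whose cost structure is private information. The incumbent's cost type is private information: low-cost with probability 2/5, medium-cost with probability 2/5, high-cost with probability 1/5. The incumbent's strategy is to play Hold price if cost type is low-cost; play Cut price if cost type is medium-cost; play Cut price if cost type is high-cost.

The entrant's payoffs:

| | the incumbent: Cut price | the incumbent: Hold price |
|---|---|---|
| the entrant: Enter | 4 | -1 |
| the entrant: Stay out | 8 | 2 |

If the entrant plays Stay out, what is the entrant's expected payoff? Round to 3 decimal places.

Take the expectation over the incumbent's cost type, weighting each type's action by its prior probability.
E[Stay out] = 2/5·2 + 2/5·8 + 1/5·8 = 4/5 + 16/5 + 8/5 = 28/5

5.600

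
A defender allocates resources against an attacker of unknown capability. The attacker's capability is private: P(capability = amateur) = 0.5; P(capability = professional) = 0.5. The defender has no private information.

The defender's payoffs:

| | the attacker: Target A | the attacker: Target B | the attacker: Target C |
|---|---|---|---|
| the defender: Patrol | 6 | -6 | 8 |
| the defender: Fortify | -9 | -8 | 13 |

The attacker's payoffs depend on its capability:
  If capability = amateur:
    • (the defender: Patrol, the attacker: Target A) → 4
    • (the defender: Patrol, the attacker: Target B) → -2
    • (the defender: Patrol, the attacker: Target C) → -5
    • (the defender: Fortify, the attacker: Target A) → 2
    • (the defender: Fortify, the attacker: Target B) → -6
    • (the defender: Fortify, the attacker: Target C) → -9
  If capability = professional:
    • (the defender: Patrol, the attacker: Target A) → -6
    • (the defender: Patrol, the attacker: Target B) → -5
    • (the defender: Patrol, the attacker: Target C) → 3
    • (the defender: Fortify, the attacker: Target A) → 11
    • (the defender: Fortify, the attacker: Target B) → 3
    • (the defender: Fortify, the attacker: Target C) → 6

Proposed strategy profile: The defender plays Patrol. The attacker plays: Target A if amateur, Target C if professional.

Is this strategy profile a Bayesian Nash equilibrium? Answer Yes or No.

The defender plays Patrol: E[Patrol] = 0.5·(6) + 0.5·(8) = 7; E[Fortify] = 2. Best-responding. ✓
The attacker (capability amateur), facing Patrol: Target A gives 4, Target B gives -2, Target C gives -5. Proposed Target A is best. ✓
The attacker (capability professional), facing Patrol: Target A gives -6, Target B gives -5, Target C gives 3. Proposed Target C is best. ✓

Yes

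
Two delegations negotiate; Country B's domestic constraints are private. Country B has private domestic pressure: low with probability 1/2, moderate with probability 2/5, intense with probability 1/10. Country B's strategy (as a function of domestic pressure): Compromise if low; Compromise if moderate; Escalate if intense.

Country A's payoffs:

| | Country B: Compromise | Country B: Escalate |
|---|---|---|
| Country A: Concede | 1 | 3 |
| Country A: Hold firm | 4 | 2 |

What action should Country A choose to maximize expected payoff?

E[Concede] = 1/2·(1) + 2/5·(1) + 1/10·(3) = 6/5
E[Hold firm] = 1/2·(4) + 2/5·(4) + 1/10·(2) = 19/5
Best response: Hold firm (19/5 is the largest).

Hold firm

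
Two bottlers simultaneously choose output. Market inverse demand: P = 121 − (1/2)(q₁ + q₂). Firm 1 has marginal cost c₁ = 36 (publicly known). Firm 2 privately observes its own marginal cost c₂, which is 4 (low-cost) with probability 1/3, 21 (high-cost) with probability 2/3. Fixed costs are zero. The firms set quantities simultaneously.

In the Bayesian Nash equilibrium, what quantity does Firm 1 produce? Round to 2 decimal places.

Type-c best response for Firm 2: q₂(c) = (121 − c) − q₁/2.
Firm 1 maximizes expected profit; its first-order condition is 121 − q₁ − (1/2)E[q₂] − 36 = 0.
Substituting E[q₂] and solving: E[c₂] = 15.3333, so q₁ = (121 − 2·36 + 15.3333)/(3/2) = 42.8889.

42.89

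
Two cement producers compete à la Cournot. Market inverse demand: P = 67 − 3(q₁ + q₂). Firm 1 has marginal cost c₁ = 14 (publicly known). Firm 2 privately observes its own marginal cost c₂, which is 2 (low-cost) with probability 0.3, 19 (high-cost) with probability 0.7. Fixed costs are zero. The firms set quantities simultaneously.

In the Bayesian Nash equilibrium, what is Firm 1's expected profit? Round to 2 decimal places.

Each type of Firm 2 best-responds to q₁; Firm 1 best-responds to the expected q₂ over Firm 2's types.
Firm 2 with cost c maximizes (67 − 3(q₁+q₂) − c)·q₂, giving q₂(c) = (67 − c − 3q₁)/6.
E[c₂] = 0.3·2 + 0.7·19 = 13.9
Firm 1's FOC against E[q₂] yields q₁ = (67 − 2·14 + E[c₂])/9 = (67 − 28 + 13.9)/9 = 5.87778.
E[P] = 67 − 3·(q₁ + E[q₂]) = 31.6333; Firm 1's expected profit = (E[P] − 14)·q₁ = (31.6333 − 14)·5.87778 = 103.645.

103.64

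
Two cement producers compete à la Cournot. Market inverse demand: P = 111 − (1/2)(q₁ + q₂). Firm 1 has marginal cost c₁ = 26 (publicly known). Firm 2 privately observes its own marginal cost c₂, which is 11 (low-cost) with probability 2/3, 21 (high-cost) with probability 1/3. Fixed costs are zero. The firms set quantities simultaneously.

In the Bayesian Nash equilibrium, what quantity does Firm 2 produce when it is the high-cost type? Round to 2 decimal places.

65.56

Firm 2 with cost c maximizes (111 − (1/2)(q₁+q₂) − c)·q₂, giving q₂(c) = (111 − c − (1/2)q₁).
E[c₂] = 2/3·11 + 1/3·21 = 14.3333
Firm 1's FOC against E[q₂] yields q₁ = (111 − 2·26 + E[c₂])/(3/2) = (111 − 52 + 14.3333)/(3/2) = 48.8889.
q₂(high-cost) = (111 − 21 − (1/2)·48.8889) = 65.5556.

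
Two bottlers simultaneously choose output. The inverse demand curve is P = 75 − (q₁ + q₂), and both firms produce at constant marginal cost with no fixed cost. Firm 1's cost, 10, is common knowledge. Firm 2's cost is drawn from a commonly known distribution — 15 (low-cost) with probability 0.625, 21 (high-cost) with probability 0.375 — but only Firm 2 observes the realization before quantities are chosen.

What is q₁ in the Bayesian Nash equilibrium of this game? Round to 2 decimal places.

Firm 2 with cost c maximizes (75 − (q₁+q₂) − c)·q₂, giving q₂(c) = (75 − c − q₁)/2.
E[c₂] = 0.625·15 + 0.375·21 = 17.25
Firm 1's FOC against E[q₂] yields q₁ = (75 − 2·10 + E[c₂])/3 = (75 − 20 + 17.25)/3 = 24.0833.

24.08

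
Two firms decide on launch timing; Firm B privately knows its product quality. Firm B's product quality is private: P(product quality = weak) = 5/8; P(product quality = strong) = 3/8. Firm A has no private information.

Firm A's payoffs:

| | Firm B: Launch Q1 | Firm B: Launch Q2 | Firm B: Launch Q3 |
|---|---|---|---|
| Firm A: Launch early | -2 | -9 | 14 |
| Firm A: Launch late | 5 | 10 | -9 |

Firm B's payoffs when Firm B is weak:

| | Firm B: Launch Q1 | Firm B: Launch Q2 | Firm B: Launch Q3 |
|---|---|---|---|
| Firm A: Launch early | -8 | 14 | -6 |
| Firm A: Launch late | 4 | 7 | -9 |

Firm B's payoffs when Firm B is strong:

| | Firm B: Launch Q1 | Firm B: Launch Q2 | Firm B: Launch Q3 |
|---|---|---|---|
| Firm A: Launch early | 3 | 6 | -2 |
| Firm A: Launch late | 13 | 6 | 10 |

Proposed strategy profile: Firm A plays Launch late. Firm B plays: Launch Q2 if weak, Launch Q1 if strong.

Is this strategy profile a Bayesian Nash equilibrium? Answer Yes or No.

Firm A plays Launch late: E[Launch late] = 5/8·(10) + 3/8·(5) = 65/8; E[Launch early] = -51/8. Best-responding. ✓
Firm B (product quality weak), facing Launch late: Launch Q1 gives 4, Launch Q2 gives 7, Launch Q3 gives -9. Proposed Launch Q2 is best. ✓
Firm B (product quality strong), facing Launch late: Launch Q1 gives 13, Launch Q2 gives 6, Launch Q3 gives 10. Proposed Launch Q1 is best. ✓

Yes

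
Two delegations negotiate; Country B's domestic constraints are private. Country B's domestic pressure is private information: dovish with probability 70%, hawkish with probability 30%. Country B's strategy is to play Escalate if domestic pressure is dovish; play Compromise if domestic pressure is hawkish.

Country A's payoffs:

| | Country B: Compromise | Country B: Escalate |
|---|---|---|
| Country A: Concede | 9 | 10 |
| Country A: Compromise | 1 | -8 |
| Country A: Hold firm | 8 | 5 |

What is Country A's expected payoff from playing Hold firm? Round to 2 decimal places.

E[Hold firm] = 0.7·5 + 0.3·8 = 3.5 + 2.4 = 5.9

5.90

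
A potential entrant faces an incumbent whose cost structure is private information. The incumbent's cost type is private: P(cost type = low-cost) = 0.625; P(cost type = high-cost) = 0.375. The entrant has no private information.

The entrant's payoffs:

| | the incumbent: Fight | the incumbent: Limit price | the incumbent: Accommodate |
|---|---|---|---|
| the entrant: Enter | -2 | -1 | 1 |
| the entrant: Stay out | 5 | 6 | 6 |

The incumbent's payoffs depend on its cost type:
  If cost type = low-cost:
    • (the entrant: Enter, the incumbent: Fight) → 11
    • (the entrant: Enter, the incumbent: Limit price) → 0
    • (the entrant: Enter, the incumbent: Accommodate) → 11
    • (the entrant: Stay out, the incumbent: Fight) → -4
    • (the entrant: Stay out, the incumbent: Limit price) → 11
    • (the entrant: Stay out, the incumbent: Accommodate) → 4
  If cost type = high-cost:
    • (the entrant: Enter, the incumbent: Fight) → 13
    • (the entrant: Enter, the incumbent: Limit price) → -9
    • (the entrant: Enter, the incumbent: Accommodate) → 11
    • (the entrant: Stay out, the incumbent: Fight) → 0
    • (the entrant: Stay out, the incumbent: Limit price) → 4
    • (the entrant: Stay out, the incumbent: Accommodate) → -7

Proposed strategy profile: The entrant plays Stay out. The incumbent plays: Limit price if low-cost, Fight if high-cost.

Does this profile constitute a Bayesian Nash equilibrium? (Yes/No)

No

The entrant plays Stay out: E[Stay out] = 0.625·(6) + 0.375·(5) = 5.625; E[Enter] = -1.375. Best-responding. ✓
The incumbent (cost type low-cost), facing Stay out: Fight gives -4, Limit price gives 11, Accommodate gives 4. Proposed Limit price is best. ✓
The incumbent (cost type high-cost), facing Stay out: Fight gives 0, Limit price gives 4, Accommodate gives -7. Proposed Fight is not best — profitable deviation exists. ✗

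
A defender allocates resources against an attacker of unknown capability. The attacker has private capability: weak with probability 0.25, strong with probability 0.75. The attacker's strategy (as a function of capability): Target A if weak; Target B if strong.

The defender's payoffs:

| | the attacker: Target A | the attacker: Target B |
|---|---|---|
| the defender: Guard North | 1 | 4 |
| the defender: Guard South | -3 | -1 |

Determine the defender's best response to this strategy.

Guard North

Compute the defender's expected payoff for each action, taking the expectation over the attacker's type.
E[Guard North] = 0.25·(1) + 0.75·(4) = 3.25
E[Guard South] = 0.25·(-3) + 0.75·(-1) = -1.5
Best response: Guard North (3.25 is the largest).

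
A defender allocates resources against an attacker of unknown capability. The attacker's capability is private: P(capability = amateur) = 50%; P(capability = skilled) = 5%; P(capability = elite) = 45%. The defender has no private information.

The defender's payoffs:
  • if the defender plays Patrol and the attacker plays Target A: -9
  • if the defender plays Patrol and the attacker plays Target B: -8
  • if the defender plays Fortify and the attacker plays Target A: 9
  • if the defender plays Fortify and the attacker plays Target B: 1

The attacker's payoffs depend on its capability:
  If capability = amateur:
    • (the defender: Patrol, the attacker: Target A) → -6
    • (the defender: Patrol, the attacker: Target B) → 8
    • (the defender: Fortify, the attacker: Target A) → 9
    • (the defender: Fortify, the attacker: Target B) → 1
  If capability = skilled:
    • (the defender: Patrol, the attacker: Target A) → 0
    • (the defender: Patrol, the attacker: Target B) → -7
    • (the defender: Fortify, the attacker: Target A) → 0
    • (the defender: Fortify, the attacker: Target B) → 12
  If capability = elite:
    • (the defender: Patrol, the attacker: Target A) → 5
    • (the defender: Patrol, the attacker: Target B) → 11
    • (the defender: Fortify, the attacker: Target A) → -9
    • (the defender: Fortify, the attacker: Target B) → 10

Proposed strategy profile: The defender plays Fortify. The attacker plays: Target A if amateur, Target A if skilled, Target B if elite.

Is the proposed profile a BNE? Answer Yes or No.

No

The defender plays Fortify: E[Fortify] = 0.5·(9) + 0.05·(9) + 0.45·(1) = 5.4; E[Patrol] = -8.55. Best-responding. ✓
The attacker (capability amateur), facing Fortify: Target A gives 9, Target B gives 1. Proposed Target A is best. ✓
The attacker (capability skilled), facing Fortify: Target A gives 0, Target B gives 12. Proposed Target A is not best — profitable deviation exists. ✗
The attacker (capability elite), facing Fortify: Target A gives -9, Target B gives 10. Proposed Target B is best. ✓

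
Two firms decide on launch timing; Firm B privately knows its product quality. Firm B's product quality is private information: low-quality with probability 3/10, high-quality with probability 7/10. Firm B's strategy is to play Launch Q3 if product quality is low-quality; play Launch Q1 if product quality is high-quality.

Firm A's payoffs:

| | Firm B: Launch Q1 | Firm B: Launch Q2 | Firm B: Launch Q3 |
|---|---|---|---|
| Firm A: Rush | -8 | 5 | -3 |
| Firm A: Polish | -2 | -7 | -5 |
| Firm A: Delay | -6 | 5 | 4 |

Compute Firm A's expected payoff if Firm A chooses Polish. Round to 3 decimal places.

Take the expectation over Firm B's product quality, weighting each type's action by its prior probability.
E[Polish] = 3/10·(-5) + 7/10·(-2) = (-3/2) + (-7/5) = -29/10

-2.900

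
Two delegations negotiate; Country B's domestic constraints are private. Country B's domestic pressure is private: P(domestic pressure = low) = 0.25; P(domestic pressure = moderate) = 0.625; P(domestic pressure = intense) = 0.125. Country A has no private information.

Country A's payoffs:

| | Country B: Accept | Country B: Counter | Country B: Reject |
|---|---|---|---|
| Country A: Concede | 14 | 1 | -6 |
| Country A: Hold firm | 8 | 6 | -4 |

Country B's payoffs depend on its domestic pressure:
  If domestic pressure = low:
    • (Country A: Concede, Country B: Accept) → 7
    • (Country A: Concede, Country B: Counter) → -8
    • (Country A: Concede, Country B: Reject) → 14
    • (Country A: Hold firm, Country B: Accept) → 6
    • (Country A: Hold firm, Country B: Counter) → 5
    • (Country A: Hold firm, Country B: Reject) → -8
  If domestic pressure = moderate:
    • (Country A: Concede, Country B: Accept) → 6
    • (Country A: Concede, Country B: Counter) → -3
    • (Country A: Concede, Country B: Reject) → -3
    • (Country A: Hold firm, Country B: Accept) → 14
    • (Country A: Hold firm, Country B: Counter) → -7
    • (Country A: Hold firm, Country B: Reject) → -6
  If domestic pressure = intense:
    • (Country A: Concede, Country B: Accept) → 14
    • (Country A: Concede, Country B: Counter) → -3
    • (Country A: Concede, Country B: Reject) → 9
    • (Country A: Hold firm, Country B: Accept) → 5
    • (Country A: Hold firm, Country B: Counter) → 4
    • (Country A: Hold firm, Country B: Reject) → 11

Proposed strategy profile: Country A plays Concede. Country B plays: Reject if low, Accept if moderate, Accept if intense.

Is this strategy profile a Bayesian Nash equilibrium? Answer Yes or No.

Yes

A profile is a BNE iff every type of every player is best-responding given beliefs about the other side.
Country A plays Concede: E[Concede] = 0.25·(-6) + 0.625·(14) + 0.125·(14) = 9; E[Hold firm] = 5. Best-responding. ✓
Country B (domestic pressure low), facing Concede: Accept gives 7, Counter gives -8, Reject gives 14. Proposed Reject is best. ✓
Country B (domestic pressure moderate), facing Concede: Accept gives 6, Counter gives -3, Reject gives -3. Proposed Accept is best. ✓
Country B (domestic pressure intense), facing Concede: Accept gives 14, Counter gives -3, Reject gives 9. Proposed Accept is best. ✓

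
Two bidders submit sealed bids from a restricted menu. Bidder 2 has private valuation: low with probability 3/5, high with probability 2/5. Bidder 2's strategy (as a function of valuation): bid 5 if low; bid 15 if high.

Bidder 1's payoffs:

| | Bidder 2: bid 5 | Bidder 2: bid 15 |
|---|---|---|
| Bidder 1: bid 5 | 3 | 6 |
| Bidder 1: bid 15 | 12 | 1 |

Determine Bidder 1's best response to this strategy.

bid 15

E[bid 5] = 3/5·(3) + 2/5·(6) = 21/5
E[bid 15] = 3/5·(12) + 2/5·(1) = 38/5
Best response: bid 15 (38/5 is the largest).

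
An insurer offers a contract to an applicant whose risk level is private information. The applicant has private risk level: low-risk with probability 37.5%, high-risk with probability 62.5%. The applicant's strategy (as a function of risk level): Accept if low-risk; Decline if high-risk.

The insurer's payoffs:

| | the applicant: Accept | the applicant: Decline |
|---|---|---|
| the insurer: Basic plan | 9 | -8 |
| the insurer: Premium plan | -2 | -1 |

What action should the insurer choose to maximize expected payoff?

Compute the insurer's expected payoff for each action, taking the expectation over the applicant's type.
E[Basic plan] = 0.375·(9) + 0.625·(-8) = -1.625
E[Premium plan] = 0.375·(-2) + 0.625·(-1) = -1.375
Best response: Premium plan (-1.375 is the largest).

Premium plan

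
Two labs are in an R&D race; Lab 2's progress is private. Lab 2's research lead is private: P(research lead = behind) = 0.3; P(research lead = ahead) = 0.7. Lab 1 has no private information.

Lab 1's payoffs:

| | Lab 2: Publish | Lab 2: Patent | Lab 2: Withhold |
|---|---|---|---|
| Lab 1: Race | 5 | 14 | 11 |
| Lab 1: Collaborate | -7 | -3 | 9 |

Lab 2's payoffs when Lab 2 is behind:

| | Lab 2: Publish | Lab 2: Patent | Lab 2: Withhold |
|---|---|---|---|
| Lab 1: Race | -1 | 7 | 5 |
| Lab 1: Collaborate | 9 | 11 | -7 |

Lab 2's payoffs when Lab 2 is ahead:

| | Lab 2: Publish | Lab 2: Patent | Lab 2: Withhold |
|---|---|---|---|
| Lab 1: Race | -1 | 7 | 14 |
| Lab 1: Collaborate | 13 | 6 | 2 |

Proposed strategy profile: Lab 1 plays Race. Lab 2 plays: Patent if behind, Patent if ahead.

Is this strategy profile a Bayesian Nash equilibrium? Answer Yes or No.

No

A profile is a BNE iff every type of every player is best-responding given beliefs about the other side.
Lab 1 plays Race: E[Race] = 0.3·(14) + 0.7·(14) = 14; E[Collaborate] = -3. Best-responding. ✓
Lab 2 (research lead behind), facing Race: Publish gives -1, Patent gives 7, Withhold gives 5. Proposed Patent is best. ✓
Lab 2 (research lead ahead), facing Race: Publish gives -1, Patent gives 7, Withhold gives 14. Proposed Patent is not best — profitable deviation exists. ✗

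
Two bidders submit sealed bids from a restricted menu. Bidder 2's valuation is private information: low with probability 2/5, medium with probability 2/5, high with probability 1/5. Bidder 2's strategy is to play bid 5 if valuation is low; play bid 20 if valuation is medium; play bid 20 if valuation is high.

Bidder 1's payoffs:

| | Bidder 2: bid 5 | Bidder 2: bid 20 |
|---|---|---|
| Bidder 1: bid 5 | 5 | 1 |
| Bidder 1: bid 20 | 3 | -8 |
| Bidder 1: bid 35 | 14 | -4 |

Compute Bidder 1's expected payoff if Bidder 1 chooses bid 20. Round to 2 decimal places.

-3.60

E[bid 20] = 2/5·3 + 2/5·(-8) + 1/5·(-8) = 6/5 + (-16/5) + (-8/5) = -18/5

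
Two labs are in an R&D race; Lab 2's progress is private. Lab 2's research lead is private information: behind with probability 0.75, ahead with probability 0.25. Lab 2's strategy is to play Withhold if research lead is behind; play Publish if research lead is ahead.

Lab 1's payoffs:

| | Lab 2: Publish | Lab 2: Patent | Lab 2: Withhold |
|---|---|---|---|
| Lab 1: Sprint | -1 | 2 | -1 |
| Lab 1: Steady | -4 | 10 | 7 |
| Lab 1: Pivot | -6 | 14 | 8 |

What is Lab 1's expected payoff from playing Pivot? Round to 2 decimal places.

E[Pivot] = 0.75·8 + 0.25·(-6) = 6 + (-1.5) = 4.5

4.50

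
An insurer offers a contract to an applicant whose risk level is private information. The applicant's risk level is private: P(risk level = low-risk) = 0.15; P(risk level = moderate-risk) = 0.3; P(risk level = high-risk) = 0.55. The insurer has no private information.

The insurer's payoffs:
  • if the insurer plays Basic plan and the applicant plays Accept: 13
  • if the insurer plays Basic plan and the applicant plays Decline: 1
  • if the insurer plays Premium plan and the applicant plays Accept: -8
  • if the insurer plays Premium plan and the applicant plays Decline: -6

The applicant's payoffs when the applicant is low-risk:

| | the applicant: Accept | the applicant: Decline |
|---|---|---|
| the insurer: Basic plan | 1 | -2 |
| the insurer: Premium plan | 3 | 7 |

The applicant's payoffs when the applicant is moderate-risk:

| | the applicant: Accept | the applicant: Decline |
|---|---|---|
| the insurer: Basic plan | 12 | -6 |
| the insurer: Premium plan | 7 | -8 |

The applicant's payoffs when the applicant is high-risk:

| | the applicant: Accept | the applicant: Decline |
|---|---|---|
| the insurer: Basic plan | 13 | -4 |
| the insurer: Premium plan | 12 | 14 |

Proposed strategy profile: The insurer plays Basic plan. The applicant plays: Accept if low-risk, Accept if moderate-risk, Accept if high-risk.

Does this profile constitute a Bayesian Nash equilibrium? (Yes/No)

A profile is a BNE iff every type of every player is best-responding given beliefs about the other side.
The insurer plays Basic plan: E[Basic plan] = 0.15·(13) + 0.3·(13) + 0.55·(13) = 13; E[Premium plan] = -8. Best-responding. ✓
The applicant (risk level low-risk), facing Basic plan: Accept gives 1, Decline gives -2. Proposed Accept is best. ✓
The applicant (risk level moderate-risk), facing Basic plan: Accept gives 12, Decline gives -6. Proposed Accept is best. ✓
The applicant (risk level high-risk), facing Basic plan: Accept gives 13, Decline gives -4. Proposed Accept is best. ✓

Yes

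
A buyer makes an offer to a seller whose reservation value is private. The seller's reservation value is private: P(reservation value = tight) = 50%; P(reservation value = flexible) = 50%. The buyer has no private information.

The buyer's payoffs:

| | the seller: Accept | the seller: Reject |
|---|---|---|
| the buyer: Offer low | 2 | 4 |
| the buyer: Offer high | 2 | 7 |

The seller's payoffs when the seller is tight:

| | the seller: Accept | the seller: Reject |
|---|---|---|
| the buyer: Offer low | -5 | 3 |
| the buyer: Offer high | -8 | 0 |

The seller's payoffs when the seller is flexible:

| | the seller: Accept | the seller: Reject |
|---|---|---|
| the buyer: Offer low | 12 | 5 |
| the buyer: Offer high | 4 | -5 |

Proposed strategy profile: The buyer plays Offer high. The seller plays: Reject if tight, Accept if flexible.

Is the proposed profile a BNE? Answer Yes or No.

The buyer plays Offer high: E[Offer high] = 0.5·(7) + 0.5·(2) = 4.5; E[Offer low] = 3. Best-responding. ✓
The seller (reservation value tight), facing Offer high: Accept gives -8, Reject gives 0. Proposed Reject is best. ✓
The seller (reservation value flexible), facing Offer high: Accept gives 4, Reject gives -5. Proposed Accept is best. ✓

Yes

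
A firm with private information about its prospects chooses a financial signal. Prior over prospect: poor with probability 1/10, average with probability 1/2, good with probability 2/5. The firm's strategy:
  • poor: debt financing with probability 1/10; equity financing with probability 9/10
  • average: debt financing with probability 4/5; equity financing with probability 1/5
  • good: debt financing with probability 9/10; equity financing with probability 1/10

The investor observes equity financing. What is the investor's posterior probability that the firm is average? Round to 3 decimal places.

Apply Bayes' rule using the sender's strategy as the likelihood.
P(equity financing) = (1/10)·(9/10) + (1/2)·(1/5) + (2/5)·(1/10) = 23/100
P(average | equity financing) = ((1/2)·(1/5)) / (23/100) = (1/10) / (23/100) = 10/23

0.435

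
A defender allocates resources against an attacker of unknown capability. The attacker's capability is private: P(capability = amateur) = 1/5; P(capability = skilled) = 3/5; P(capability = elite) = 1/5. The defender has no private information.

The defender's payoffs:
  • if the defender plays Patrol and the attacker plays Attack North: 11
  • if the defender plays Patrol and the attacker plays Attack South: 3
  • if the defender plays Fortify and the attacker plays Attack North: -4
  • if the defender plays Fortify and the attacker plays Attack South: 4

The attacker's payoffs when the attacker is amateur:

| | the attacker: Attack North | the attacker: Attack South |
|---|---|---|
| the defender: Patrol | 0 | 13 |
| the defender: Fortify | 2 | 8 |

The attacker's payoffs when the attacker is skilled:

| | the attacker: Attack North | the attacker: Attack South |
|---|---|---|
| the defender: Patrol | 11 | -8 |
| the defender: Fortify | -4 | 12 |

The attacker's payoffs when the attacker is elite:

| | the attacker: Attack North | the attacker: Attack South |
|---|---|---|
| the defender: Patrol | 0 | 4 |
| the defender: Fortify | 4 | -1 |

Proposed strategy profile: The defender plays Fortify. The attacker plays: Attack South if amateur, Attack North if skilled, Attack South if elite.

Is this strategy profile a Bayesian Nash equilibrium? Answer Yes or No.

A profile is a BNE iff every type of every player is best-responding given beliefs about the other side.
The defender plays Fortify: E[Fortify] = 1/5·(4) + 3/5·(-4) + 1/5·(4) = -4/5; E[Patrol] = 39/5. Not best-responding. ✗
The attacker (capability amateur), facing Fortify: Attack North gives 2, Attack South gives 8. Proposed Attack South is best. ✓
The attacker (capability skilled), facing Fortify: Attack North gives -4, Attack South gives 12. Proposed Attack North is not best — profitable deviation exists. ✗
The attacker (capability elite), facing Fortify: Attack North gives 4, Attack South gives -1. Proposed Attack South is not best — profitable deviation exists. ✗

No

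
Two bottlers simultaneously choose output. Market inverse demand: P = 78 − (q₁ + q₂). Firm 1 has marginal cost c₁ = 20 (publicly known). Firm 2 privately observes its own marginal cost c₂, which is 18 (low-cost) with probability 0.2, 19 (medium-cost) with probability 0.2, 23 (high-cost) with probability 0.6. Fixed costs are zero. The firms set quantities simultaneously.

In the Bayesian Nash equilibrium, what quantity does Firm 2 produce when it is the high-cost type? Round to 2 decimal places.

17.63

Firm 2 with cost c maximizes (78 − (q₁+q₂) − c)·q₂, giving q₂(c) = (78 − c − q₁)/2.
E[c₂] = 0.2·18 + 0.2·19 + 0.6·23 = 21.2
Firm 1's FOC against E[q₂] yields q₁ = (78 − 2·20 + E[c₂])/3 = (78 − 40 + 21.2)/3 = 19.7333.
q₂(high-cost) = (78 − 23 − 19.7333)/2 = 17.6333.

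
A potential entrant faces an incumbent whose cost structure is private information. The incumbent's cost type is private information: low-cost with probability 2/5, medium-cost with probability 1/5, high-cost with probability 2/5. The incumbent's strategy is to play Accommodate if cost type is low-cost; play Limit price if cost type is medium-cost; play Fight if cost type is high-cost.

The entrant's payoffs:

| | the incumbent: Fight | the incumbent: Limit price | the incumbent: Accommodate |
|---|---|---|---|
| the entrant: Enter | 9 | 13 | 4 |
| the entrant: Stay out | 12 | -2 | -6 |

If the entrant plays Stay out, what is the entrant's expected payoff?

Take the expectation over the incumbent's cost type, weighting each type's action by its prior probability.
E[Stay out] = 2/5·(-6) + 1/5·(-2) + 2/5·12 = (-12/5) + (-2/5) + 24/5 = 2

2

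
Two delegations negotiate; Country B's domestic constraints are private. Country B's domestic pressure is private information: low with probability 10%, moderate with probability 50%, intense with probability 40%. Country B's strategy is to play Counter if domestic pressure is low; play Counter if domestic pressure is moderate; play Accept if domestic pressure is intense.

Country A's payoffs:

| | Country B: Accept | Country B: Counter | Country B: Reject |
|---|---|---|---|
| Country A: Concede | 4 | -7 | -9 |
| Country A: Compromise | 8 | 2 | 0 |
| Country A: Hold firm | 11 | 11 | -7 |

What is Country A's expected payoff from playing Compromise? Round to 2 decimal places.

4.40

Take the expectation over Country B's domestic pressure, weighting each type's action by its prior probability.
E[Compromise] = 0.1·2 + 0.5·2 + 0.4·8 = 0.2 + 1 + 3.2 = 4.4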